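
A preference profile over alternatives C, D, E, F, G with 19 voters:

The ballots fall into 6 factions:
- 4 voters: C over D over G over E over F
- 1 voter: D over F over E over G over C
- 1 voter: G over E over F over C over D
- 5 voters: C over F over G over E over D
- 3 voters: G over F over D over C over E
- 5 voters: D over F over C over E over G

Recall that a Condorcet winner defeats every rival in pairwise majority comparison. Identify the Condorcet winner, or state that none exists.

Check each pair by majority over 19 ballots:
C vs D: 10 to 9, C.
C vs E: C is ranked higher on 4+5+3+5 = 17 ballots, E on 2. C wins 17–2.
C vs F: C is ranked higher on 4+5 = 9 ballots, F on 10. F wins 10–9.
C vs G: 4+5+5 = 14 for C, 5 for G — C by 14–5.
D vs E: D is ranked higher on 4+1+3+5 = 13 ballots, E on 6. D wins 13–6.
D vs F: 10 to 9, D.
D vs G: D is ranked higher on 4+1+5 = 10 ballots, G on 9. D wins 10–9.
E vs F: E is ranked higher on 4+1 = 5 ballots, F on 14. F wins 14–5.
E vs G: E is ranked higher on 1+5 = 6 ballots, G on 13. G wins 13–6.
F vs G: F preferred on 1+5+5 = 11 ballots; F wins 11–8.
Each alternative drops at least one matchup (C loses to F; D loses to C; E loses to C; F loses to D; G loses to C); the cycle C > D > F > C rules out a Condorcet winner.

none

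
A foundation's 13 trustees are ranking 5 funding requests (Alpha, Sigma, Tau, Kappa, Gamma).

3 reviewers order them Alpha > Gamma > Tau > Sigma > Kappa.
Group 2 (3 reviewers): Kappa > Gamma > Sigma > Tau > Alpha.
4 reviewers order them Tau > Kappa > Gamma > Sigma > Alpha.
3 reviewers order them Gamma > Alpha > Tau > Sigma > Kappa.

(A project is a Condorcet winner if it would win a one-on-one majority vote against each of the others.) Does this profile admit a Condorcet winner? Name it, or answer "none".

none

Head-to-head results (13 reviewers):
Alpha vs Sigma: Alpha is ranked higher on 3+3 = 6 ballots, Sigma on 7. Sigma wins 7–6.
Alpha vs Tau: Alpha preferred on 3+3 = 6 ballots; Tau wins 7–6.
Alpha vs Kappa: Alpha is ranked higher on 3+3 = 6 ballots, Kappa on 7. Kappa wins 7–6.
Alpha vs Gamma: Alpha is ranked higher on 3 ballots, Gamma on 10. Gamma wins 10–3.
Sigma vs Tau: Sigma preferred on 3 ballots; Tau wins 10–3.
Sigma vs Kappa: 6 to 7, Kappa.
Sigma vs Gamma: Sigma is ranked higher on 0 ballots, Gamma on 13. Gamma wins 13–0.
Tau vs Kappa: Tau preferred on 3+4+3 = 10 ballots; Tau wins 10–3.
Tau vs Gamma: 4 for Tau, 9 for Gamma — Gamma by 9–4.
Kappa vs Gamma: 3+4 = 7 for Kappa, 6 for Gamma — Kappa by 7–6.
Every project loses at least once (Alpha loses to Sigma; Sigma loses to Tau; Tau loses to Gamma; Kappa loses to Tau; Gamma loses to Kappa). The majority relation contains the cycle Tau beats Kappa beats Gamma beats Tau, so there is no Condorcet winner.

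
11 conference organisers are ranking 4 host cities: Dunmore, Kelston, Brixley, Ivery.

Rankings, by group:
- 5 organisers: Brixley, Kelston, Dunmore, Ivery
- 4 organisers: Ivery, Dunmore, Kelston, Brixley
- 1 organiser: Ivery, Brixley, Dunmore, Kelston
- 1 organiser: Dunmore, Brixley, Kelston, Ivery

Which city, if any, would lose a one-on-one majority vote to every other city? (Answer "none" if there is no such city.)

Pairwise majorities:
Dunmore vs Kelston: 4+1+1 = 6 for Dunmore, 5 for Kelston — Dunmore by 6–5.
Dunmore–Brixley: Brixley 6–5.
Dunmore vs Ivery: Dunmore wins 6–5.
Kelston vs Brixley: Brixley wins 7–4.
Kelston vs Ivery: Kelston is ranked higher on 5+1 = 6 ballots, Ivery on 5. Kelston wins 6–5.
Brixley vs Ivery: 6 to 5, Brixley.
Only Ivery has no wins; Ivery is the Condorcet loser.

Ivery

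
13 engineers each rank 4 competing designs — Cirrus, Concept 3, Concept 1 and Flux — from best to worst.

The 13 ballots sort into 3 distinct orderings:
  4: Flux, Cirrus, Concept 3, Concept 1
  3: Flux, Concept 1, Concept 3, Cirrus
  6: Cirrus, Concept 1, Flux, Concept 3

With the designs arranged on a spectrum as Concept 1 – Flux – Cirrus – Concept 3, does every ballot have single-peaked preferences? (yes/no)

no

Axis positions: Concept 1=1, Flux=2, Cirrus=3, Concept 3=4.
Ballot type 1 (peak Flux at position 2): ranking walks positions 2-3-4-1, expanding outward from the peak — single-peaked.
Ballot type 2: ranking walks positions 2-1-4-3; Concept 3 is ranked above Cirrus even though Cirrus lies between Concept 3 and the peak Flux on the axis — preferences dip and rise again. Not single-peaked.
Ballot type 3: ranking walks positions 3-1-2-4; Concept 1 is ranked above Flux even though Flux lies between Concept 1 and the peak Cirrus on the axis — preferences dip and rise again. Not single-peaked.
Ballot type 2 violates single-peakedness, so the profile is not single-peaked on this axis.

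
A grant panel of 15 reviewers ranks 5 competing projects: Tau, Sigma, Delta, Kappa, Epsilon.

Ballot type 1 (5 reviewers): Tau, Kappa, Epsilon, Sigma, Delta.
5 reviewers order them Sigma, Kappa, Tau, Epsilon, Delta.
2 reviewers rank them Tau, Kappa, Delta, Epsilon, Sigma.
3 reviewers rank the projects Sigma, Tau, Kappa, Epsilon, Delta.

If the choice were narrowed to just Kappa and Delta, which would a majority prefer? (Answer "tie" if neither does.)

Kappa

Ballots ranking Kappa above Delta: 5 + 5 + 2 + 3 = 15.
Ballots ranking Delta above Kappa: 15 − 15 = 0.
Kappa wins the head-to-head 15–0.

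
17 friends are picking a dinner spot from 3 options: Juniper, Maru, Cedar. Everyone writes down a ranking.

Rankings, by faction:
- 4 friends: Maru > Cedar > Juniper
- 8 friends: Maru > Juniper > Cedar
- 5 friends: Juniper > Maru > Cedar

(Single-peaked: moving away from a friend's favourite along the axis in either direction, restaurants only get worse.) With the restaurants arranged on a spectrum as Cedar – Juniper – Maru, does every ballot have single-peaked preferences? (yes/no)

no

Axis positions: Cedar=1, Juniper=2, Maru=3.
Faction 1: ranking walks positions 3-1-2; Cedar is ranked above Juniper even though Juniper lies between Cedar and the peak Maru on the axis — preferences dip and rise again. Not single-peaked.
Faction 2 (peak Maru at position 3): ranking walks positions 3-2-1, expanding outward from the peak — single-peaked.
Faction 3 (peak Juniper at position 2): ranking walks positions 2-3-1, expanding outward from the peak — single-peaked.
Faction 1 violates single-peakedness, so the profile is not single-peaked on this axis.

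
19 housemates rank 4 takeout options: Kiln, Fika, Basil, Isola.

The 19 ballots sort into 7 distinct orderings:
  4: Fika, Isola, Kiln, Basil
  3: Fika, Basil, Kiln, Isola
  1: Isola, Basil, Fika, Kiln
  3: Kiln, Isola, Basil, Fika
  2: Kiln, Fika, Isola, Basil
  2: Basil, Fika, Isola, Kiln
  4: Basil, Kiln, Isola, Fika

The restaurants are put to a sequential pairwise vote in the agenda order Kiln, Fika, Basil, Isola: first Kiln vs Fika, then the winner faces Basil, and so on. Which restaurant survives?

Round 1: Kiln vs Fika — 9–10, Fika advances.
Round 2: Fika vs Basil — 9–10, Basil advances.
Round 3: Basil vs Isola — 9–10, Isola advances.
The agenda winner is Isola.

Isola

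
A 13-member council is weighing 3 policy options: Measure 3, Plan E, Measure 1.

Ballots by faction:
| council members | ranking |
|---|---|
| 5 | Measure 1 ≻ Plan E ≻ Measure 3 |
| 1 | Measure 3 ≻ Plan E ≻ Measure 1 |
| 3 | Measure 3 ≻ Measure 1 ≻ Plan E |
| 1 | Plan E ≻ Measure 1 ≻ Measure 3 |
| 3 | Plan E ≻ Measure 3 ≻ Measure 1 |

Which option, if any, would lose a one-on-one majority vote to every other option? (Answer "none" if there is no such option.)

none

Pairwise majorities:
Measure 3 vs Plan E: Measure 3 preferred on 1+3 = 4 ballots; Plan E wins 9–4.
Measure 3 vs Measure 1: 7 to 6, Measure 3.
Plan E–Measure 1: Measure 1 8–5.
Every option wins at least one matchup (Measure 3 beats Measure 1; Plan E beats Measure 3; Measure 1 beats Plan E), so there is no Condorcet loser.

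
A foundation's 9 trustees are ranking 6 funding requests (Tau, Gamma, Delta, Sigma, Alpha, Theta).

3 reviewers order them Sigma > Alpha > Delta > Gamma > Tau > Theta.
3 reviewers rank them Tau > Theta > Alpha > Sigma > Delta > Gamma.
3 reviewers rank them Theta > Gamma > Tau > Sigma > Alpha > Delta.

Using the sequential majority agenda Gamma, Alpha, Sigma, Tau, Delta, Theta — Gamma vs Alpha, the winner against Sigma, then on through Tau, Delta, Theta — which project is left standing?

Round 1: Gamma vs Alpha — 3–6, Alpha advances.
Round 2: Alpha vs Sigma — 3–6, Sigma advances.
Round 3: Sigma vs Tau — 3–6, Tau advances.
Round 4: Tau vs Delta — 6–3, Tau advances.
Round 5: Tau vs Theta — 6–3, Tau advances.
Tau survives the agenda.

Tau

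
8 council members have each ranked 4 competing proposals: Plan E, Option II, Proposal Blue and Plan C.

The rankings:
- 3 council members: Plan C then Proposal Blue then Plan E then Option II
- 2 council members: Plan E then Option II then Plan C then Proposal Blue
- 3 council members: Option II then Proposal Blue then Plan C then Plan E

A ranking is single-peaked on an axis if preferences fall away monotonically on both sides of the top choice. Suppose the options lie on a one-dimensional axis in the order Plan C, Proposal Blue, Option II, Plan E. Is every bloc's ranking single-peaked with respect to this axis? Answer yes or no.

Axis positions: Plan C=1, Proposal Blue=2, Option II=3, Plan E=4.
Bloc 1: ranking walks positions 1-2-4-3; Plan E is ranked above Option II even though Option II lies between Plan E and the peak Plan C on the axis — preferences dip and rise again. Not single-peaked.
Bloc 2: ranking walks positions 4-3-1-2; Plan C is ranked above Proposal Blue even though Proposal Blue lies between Plan C and the peak Plan E on the axis — preferences dip and rise again. Not single-peaked.
Bloc 3 (peak Option II at position 3): ranking walks positions 3-2-1-4, expanding outward from the peak — single-peaked.
Bloc 1 violates single-peakedness, so the profile is not single-peaked on this axis.

no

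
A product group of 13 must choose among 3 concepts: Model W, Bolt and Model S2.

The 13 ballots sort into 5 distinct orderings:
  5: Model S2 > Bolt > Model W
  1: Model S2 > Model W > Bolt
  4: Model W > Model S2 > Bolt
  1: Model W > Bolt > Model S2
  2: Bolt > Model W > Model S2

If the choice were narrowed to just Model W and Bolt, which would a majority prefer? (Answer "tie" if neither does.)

Bolt

Ballots ranking Model W above Bolt: 1 + 4 + 1 = 6.
Ballots ranking Bolt above Model W: 13 − 6 = 7.
Bolt wins the head-to-head 7–6.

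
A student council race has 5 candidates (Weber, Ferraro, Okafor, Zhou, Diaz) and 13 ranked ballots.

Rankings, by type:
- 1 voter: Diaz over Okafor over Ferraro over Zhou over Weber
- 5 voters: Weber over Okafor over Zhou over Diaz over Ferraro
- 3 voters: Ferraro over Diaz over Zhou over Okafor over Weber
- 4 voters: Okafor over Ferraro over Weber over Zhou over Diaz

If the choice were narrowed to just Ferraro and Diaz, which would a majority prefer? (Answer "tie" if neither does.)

Ballots ranking Ferraro above Diaz: 3 + 4 = 7.
Ballots ranking Diaz above Ferraro: 13 − 7 = 6.
Ferraro wins the head-to-head 7–6.

Ferraro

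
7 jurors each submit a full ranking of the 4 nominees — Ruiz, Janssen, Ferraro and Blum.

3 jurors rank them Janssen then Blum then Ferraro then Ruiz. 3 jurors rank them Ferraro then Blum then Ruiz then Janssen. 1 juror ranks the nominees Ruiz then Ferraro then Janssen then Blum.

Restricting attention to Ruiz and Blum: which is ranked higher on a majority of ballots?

Blum

Ballots ranking Ruiz above Blum: 1.
Ballots ranking Blum above Ruiz: 7 − 1 = 6.
Blum wins the head-to-head 6–1.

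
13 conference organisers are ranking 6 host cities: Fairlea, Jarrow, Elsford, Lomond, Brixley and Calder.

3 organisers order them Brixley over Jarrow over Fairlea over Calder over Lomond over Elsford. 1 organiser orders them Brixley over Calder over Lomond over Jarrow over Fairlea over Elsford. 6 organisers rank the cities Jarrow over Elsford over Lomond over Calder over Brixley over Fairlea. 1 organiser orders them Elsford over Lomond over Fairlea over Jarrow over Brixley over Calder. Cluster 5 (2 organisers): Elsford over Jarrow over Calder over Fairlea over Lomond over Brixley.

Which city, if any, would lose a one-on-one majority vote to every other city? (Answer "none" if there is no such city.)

Head-to-head results (13 organisers):
Fairlea vs Jarrow: 1 to 12, Jarrow.
Fairlea vs Elsford: 4 to 9, Elsford.
Fairlea vs Lomond: Fairlea preferred on 3+2 = 5 ballots; Lomond wins 8–5.
Fairlea vs Brixley: 1+2 = 3 for Fairlea, 10 for Brixley — Brixley by 10–3.
Fairlea vs Calder: Fairlea preferred on 3+1 = 4 ballots; Calder wins 9–4.
Jarrow vs Elsford: 3+1+6 = 10 for Jarrow, 3 for Elsford — Jarrow by 10–3.
Jarrow vs Lomond: 3+6+2 = 11 for Jarrow, 2 for Lomond — Jarrow by 11–2.
Jarrow vs Brixley: Jarrow wins 9–4.
Jarrow vs Calder: Jarrow, 12–1.
Elsford vs Lomond: Elsford, 9–4.
Elsford vs Brixley: 9 to 4, Elsford.
Elsford vs Calder: Elsford is ranked higher on 6+1+2 = 9 ballots, Calder on 4. Elsford wins 9–4.
Lomond vs Brixley: Lomond, 9–4.
Lomond vs Calder: 6+1 = 7 for Lomond, 6 for Calder — Lomond by 7–6.
Brixley vs Calder: Brixley is ranked higher on 3+1+1 = 5 ballots, Calder on 8. Calder wins 8–5.
Fairlea is beaten in every head-to-head and is the Condorcet loser.

Fairlea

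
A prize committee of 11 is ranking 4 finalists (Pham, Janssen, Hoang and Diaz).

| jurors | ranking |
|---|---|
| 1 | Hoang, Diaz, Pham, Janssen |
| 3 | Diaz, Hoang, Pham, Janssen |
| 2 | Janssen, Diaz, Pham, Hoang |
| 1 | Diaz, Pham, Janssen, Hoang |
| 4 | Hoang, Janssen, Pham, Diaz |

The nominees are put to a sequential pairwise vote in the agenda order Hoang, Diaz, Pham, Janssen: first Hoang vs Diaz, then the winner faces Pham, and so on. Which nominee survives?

Janssen

Round 1: Hoang vs Diaz — 5–6, Diaz advances.
Round 2: Diaz vs Pham — 7–4, Diaz advances.
Round 3: Diaz vs Janssen — 5–6, Janssen advances.
The agenda winner is Janssen.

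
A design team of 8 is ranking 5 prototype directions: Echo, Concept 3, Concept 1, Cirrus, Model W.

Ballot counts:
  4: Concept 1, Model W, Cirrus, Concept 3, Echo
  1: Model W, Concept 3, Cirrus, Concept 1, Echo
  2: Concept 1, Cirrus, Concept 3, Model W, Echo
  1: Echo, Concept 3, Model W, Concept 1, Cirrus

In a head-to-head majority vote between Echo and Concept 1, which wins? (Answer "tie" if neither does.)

Ballots ranking Echo above Concept 1: 1.
Ballots ranking Concept 1 above Echo: 8 − 1 = 7.
Concept 1 wins the head-to-head 7–1.

Concept 1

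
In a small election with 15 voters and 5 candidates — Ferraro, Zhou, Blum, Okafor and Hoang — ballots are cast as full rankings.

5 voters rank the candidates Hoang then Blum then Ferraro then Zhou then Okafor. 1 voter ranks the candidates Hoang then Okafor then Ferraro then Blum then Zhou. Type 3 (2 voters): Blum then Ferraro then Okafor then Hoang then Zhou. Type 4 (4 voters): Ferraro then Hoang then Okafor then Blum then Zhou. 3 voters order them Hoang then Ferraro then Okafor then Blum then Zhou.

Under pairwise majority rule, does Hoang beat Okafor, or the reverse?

Hoang

Ballots ranking Hoang above Okafor: 5 + 1 + 4 + 3 = 13.
Ballots ranking Okafor above Hoang: 15 − 13 = 2.
Hoang wins the head-to-head 13–2.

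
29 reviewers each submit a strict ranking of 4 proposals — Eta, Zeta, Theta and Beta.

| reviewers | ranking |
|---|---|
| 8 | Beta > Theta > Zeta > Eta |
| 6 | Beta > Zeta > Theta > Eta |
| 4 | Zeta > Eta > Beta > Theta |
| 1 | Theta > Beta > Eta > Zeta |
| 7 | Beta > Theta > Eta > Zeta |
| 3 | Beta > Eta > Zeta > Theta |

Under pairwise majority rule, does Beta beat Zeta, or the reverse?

Ballots ranking Beta above Zeta: 8 + 6 + 1 + 7 + 3 = 25.
Ballots ranking Zeta above Beta: 29 − 25 = 4.
Beta wins the head-to-head 25–4.

Beta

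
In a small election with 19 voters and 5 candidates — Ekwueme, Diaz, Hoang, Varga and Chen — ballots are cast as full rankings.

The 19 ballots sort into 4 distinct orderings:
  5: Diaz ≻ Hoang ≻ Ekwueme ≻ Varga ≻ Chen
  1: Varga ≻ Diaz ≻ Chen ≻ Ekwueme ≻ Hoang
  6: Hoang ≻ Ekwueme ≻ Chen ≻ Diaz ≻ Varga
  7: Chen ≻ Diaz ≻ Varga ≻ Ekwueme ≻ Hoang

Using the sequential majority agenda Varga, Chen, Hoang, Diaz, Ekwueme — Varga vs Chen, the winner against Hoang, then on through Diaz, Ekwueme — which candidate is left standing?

Diaz

Round 1: Varga vs Chen — 6–13, Chen advances.
Round 2: Chen vs Hoang — 8–11, Hoang advances.
Round 3: Hoang vs Diaz — 6–13, Diaz advances.
Round 4: Diaz vs Ekwueme — 13–6, Diaz advances.
Diaz survives the agenda.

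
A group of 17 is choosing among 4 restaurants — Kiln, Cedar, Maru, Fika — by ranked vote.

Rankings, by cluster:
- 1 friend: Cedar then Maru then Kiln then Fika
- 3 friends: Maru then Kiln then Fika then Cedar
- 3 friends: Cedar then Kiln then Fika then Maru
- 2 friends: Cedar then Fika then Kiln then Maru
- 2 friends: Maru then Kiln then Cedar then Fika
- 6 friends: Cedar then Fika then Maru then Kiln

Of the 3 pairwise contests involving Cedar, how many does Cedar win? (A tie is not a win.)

Cedar against each rival (17 friends):
Cedar vs Kiln: Cedar wins 12–5.
Cedar–Maru: Cedar 12–5.
Cedar vs Fika: 1+3+2+2+6 = 14 for Cedar, 3 for Fika — Cedar by 14–3.
Cedar beats Kiln, Maru, Fika — 3 pairwise wins.

3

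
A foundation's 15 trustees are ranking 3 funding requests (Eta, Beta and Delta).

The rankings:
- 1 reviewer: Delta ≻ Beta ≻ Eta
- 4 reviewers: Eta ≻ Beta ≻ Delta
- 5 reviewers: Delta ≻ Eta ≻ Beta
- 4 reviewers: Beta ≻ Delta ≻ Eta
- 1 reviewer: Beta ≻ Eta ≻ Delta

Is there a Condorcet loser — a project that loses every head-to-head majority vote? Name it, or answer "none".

Pairwise majorities:
Eta vs Beta: 4+5 = 9 for Eta, 6 for Beta — Eta by 9–6.
Eta vs Delta: 4+1 = 5 for Eta, 10 for Delta — Delta by 10–5.
Beta vs Delta: Beta wins 9–6.
Each project has at least one pairwise win (Eta beats Beta; Beta beats Delta; Delta beats Eta) — no Condorcet loser.

none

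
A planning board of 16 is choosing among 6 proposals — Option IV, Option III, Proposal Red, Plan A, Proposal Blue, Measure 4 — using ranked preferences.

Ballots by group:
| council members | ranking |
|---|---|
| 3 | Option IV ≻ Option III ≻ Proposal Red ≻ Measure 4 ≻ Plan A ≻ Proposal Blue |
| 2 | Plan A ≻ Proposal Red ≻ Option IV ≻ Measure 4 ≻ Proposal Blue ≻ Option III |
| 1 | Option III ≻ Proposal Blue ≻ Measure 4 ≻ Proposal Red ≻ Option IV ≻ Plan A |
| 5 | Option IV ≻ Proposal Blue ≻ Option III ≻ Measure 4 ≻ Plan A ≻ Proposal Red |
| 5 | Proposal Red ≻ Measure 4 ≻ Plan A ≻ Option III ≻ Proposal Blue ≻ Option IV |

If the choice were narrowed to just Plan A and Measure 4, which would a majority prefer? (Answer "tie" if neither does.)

Ballots ranking Plan A above Measure 4: 2.
Ballots ranking Measure 4 above Plan A: 16 − 2 = 14.
Measure 4 wins the head-to-head 14–2.

Measure 4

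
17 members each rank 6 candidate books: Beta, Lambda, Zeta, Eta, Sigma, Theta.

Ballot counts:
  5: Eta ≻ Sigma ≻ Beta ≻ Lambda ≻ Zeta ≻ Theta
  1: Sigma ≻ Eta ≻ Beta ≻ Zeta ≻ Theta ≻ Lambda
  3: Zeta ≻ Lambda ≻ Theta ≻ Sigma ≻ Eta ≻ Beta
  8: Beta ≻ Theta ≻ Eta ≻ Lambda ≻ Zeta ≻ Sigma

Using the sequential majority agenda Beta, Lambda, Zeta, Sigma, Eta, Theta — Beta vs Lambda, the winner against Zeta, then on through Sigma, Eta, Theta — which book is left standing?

Round 1: Beta vs Lambda — 14–3, Beta advances.
Round 2: Beta vs Zeta — 14–3, Beta advances.
Round 3: Beta vs Sigma — 8–9, Sigma advances.
Round 4: Sigma vs Eta — 4–13, Eta advances.
Round 5: Eta vs Theta — 6–11, Theta advances.
Theta survives the agenda.

Theta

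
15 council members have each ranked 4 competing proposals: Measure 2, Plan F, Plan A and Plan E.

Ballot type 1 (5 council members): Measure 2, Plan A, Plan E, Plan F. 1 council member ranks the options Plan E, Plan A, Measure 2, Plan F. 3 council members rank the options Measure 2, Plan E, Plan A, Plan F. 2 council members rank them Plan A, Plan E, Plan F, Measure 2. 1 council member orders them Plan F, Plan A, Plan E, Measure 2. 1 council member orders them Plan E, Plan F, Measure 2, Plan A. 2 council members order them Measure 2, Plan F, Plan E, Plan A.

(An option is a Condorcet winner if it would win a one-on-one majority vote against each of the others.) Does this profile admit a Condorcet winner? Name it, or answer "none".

Measure 2

Pairwise majorities:
Measure 2 vs Plan F: 11 to 4, Measure 2.
Measure 2 vs Plan A: 5+3+1+2 = 11 for Measure 2, 4 for Plan A — Measure 2 by 11–4.
Measure 2 vs Plan E: Measure 2 preferred on 5+3+2 = 10 ballots; Measure 2 wins 10–5.
Plan F vs Plan A: Plan F preferred on 1+1+2 = 4 ballots; Plan A wins 11–4.
Plan F vs Plan E: Plan F is ranked higher on 1+2 = 3 ballots, Plan E on 12. Plan E wins 12–3.
Plan A vs Plan E: 8 to 7, Plan A.
Only Measure 2 has no losses; Measure 2 is the Condorcet winner.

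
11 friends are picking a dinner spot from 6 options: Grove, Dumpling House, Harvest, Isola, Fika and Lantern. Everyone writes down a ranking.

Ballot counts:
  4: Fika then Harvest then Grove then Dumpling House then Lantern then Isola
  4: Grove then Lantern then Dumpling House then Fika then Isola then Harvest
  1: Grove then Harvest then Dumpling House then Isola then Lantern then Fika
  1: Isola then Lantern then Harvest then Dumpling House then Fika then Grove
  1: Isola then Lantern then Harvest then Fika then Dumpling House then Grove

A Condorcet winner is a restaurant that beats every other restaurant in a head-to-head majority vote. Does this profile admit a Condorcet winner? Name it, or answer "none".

Head-to-head results (11 friends):
Grove vs Dumpling House: Grove, 9–2.
Grove vs Harvest: Harvest wins 6–5.
Grove–Isola: Grove 9–2.
Grove vs Fika: 4+1 = 5 for Grove, 6 for Fika — Fika by 6–5.
Grove vs Lantern: Grove is ranked higher on 4+4+1 = 9 ballots, Lantern on 2. Grove wins 9–2.
Dumpling House–Harvest: Harvest 7–4.
Dumpling House vs Isola: 9 to 2, Dumpling House.
Dumpling House vs Fika: Dumpling House, 6–5.
Dumpling House vs Lantern: Dumpling House is ranked higher on 4+1 = 5 ballots, Lantern on 6. Lantern wins 6–5.
Harvest–Isola: Isola 6–5.
Harvest vs Fika: Harvest preferred on 1+1+1 = 3 ballots; Fika wins 8–3.
Harvest–Lantern: Lantern 6–5.
Isola–Fika: Fika 8–3.
Isola vs Lantern: 1+1+1 = 3 for Isola, 8 for Lantern — Lantern by 8–3.
Fika vs Lantern: 4 for Fika, 7 for Lantern — Lantern by 7–4.
No restaurant is unbeaten: Grove loses to Harvest; Dumpling House loses to Grove; Harvest loses to Isola; Isola loses to Grove; Fika loses to Dumpling House; Lantern loses to Grove. In particular Grove > Dumpling House > Fika > Grove is a majority cycle — no Condorcet winner exists.

none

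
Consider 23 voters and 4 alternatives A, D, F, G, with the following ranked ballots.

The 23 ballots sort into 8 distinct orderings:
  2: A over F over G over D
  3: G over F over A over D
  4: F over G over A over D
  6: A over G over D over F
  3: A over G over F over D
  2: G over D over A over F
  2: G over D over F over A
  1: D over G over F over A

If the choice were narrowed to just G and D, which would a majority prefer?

Ballots ranking G above D: 2 + 3 + 4 + 6 + 3 + 2 + 2 = 22.
Ballots ranking D above G: 23 − 22 = 1.
G wins the head-to-head 22–1.

G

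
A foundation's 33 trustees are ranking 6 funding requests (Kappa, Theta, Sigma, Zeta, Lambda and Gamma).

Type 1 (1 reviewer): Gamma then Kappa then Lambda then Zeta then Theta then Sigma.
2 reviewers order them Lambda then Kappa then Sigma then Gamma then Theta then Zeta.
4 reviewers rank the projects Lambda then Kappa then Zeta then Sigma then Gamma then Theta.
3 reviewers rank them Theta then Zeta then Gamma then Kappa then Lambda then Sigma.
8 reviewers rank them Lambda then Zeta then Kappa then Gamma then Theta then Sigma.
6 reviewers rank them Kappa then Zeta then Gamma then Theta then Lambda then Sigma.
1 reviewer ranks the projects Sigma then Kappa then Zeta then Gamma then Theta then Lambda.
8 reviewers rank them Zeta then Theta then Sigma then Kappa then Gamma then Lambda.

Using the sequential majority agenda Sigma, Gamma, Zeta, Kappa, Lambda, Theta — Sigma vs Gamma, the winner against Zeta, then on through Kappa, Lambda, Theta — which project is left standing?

Round 1: Sigma vs Gamma — 15–18, Gamma advances.
Round 2: Gamma vs Zeta — 3–30, Zeta advances.
Round 3: Zeta vs Kappa — 19–14, Zeta advances.
Round 4: Zeta vs Lambda — 18–15, Zeta advances.
Round 5: Zeta vs Theta — 28–5, Zeta advances.
Zeta survives the agenda.

Zeta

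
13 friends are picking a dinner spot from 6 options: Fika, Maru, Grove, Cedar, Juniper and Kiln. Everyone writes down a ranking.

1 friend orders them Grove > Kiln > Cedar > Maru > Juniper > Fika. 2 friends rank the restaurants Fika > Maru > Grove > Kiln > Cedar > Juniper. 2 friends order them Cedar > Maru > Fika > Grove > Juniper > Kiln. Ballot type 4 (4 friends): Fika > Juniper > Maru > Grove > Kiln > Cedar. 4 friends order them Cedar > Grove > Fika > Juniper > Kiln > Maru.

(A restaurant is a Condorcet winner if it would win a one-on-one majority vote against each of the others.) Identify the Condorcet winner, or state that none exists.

none

Pairwise majorities:
Fika vs Maru: Fika preferred on 2+4+4 = 10 ballots; Fika wins 10–3.
Fika vs Grove: 2+2+4 = 8 for Fika, 5 for Grove — Fika by 8–5.
Fika vs Cedar: Fika preferred on 2+4 = 6 ballots; Cedar wins 7–6.
Fika vs Juniper: 2+2+4+4 = 12 for Fika, 1 for Juniper — Fika by 12–1.
Fika vs Kiln: Fika preferred on 2+2+4+4 = 12 ballots; Fika wins 12–1.
Maru vs Grove: 8 to 5, Maru.
Maru vs Cedar: 2+4 = 6 for Maru, 7 for Cedar — Cedar by 7–6.
Maru vs Juniper: Maru is ranked higher on 1+2+2 = 5 ballots, Juniper on 8. Juniper wins 8–5.
Maru vs Kiln: Maru is ranked higher on 2+2+4 = 8 ballots, Kiln on 5. Maru wins 8–5.
Grove vs Cedar: Grove preferred on 1+2+4 = 7 ballots; Grove wins 7–6.
Grove vs Juniper: Grove preferred on 1+2+2+4 = 9 ballots; Grove wins 9–4.
Grove vs Kiln: 13 to 0, Grove.
Cedar vs Juniper: 9 to 4, Cedar.
Cedar vs Kiln: Cedar is ranked higher on 2+4 = 6 ballots, Kiln on 7. Kiln wins 7–6.
Juniper vs Kiln: 2+4+4 = 10 for Juniper, 3 for Kiln — Juniper by 10–3.
Every restaurant loses at least once (Fika loses to Cedar; Maru loses to Fika; Grove loses to Fika; Cedar loses to Grove; Juniper loses to Fika; Kiln loses to Fika). The majority relation contains the cycle Fika → Grove → Cedar → Fika, so there is no Condorcet winner.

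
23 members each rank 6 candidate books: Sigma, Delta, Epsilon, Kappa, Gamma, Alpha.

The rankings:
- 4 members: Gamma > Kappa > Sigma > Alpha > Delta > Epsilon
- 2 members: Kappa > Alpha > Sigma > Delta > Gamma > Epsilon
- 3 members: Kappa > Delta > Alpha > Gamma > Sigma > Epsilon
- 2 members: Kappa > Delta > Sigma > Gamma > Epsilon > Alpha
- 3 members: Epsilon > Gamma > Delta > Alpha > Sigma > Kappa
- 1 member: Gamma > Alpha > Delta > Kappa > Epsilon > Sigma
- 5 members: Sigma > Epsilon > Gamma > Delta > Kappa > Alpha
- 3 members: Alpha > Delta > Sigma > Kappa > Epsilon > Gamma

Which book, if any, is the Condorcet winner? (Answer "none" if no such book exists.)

none

Pairwise majorities:
Sigma vs Delta: 11 to 12, Delta.
Sigma vs Epsilon: 4+2+3+2+5+3 = 19 for Sigma, 4 for Epsilon — Sigma by 19–4.
Sigma vs Kappa: Sigma is ranked higher on 3+5+3 = 11 ballots, Kappa on 12. Kappa wins 12–11.
Sigma vs Gamma: Sigma is ranked higher on 2+2+5+3 = 12 ballots, Gamma on 11. Sigma wins 12–11.
Sigma vs Alpha: 4+2+5 = 11 for Sigma, 12 for Alpha — Alpha by 12–11.
Delta vs Epsilon: Delta preferred on 4+2+3+2+1+3 = 15 ballots; Delta wins 15–8.
Delta vs Kappa: 3+1+5+3 = 12 for Delta, 11 for Kappa — Delta by 12–11.
Delta vs Gamma: Delta preferred on 2+3+2+3 = 10 ballots; Gamma wins 13–10.
Delta vs Alpha: 3+2+3+5 = 13 for Delta, 10 for Alpha — Delta by 13–10.
Epsilon vs Kappa: 3+5 = 8 for Epsilon, 15 for Kappa — Kappa by 15–8.
Epsilon vs Gamma: 11 to 12, Gamma.
Epsilon vs Alpha: 2+3+5 = 10 for Epsilon, 13 for Alpha — Alpha by 13–10.
Kappa vs Gamma: 10 to 13, Gamma.
Kappa vs Alpha: Kappa preferred on 4+2+3+2+5 = 16 ballots; Kappa wins 16–7.
Gamma vs Alpha: Gamma preferred on 4+2+3+1+5 = 15 ballots; Gamma wins 15–8.
No book is unbeaten: Sigma loses to Delta; Delta loses to Gamma; Epsilon loses to Sigma; Kappa loses to Delta; Gamma loses to Sigma; Alpha loses to Delta. In particular Sigma > Gamma > Delta > Sigma is a majority cycle — no Condorcet winner exists.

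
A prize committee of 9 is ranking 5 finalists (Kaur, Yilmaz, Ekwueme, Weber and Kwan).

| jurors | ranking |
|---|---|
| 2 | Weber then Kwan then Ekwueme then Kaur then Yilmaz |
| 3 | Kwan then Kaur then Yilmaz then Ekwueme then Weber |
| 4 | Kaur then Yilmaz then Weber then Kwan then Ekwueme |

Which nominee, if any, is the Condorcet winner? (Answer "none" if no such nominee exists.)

none

Head-to-head results (9 jurors):
Kaur vs Yilmaz: 2+3+4 = 9 for Kaur, 0 for Yilmaz — Kaur by 9–0.
Kaur vs Ekwueme: Kaur wins 7–2.
Kaur vs Weber: Kaur preferred on 3+4 = 7 ballots; Kaur wins 7–2.
Kaur vs Kwan: 4 for Kaur, 5 for Kwan — Kwan by 5–4.
Yilmaz vs Ekwueme: Yilmaz, 7–2.
Yilmaz–Weber: Yilmaz 7–2.
Yilmaz vs Kwan: Yilmaz preferred on 4 ballots; Kwan wins 5–4.
Ekwueme vs Weber: Weber, 6–3.
Ekwueme vs Kwan: Kwan, 9–0.
Weber–Kwan: Weber 6–3.
Every nominee loses at least once (Kaur loses to Kwan; Yilmaz loses to Kaur; Ekwueme loses to Kaur; Weber loses to Kaur; Kwan loses to Weber). The majority relation contains the cycle Kaur > Weber > Kwan > Kaur, so there is no Condorcet winner.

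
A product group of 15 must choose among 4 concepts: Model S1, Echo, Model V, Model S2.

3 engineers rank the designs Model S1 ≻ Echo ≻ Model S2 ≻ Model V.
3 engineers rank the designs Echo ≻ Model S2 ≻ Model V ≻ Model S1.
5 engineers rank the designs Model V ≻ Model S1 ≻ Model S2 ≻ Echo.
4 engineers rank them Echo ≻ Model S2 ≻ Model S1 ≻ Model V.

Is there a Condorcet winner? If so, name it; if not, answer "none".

Pairwise majorities:
Model S1 vs Echo: Model S1 is ranked higher on 3+5 = 8 ballots, Echo on 7. Model S1 wins 8–7.
Model S1 vs Model V: 7 to 8, Model V.
Model S1 vs Model S2: Model S1 is ranked higher on 3+5 = 8 ballots, Model S2 on 7. Model S1 wins 8–7.
Echo vs Model V: 3+3+4 = 10 for Echo, 5 for Model V — Echo by 10–5.
Echo vs Model S2: 10 to 5, Echo.
Model V vs Model S2: 5 for Model V, 10 for Model S2 — Model S2 by 10–5.
No design is unbeaten: Model S1 loses to Model V; Echo loses to Model S1; Model V loses to Echo; Model S2 loses to Model S1. In particular Model S1 > Echo > Model V > Model S1 is a majority cycle — no Condorcet winner exists.

none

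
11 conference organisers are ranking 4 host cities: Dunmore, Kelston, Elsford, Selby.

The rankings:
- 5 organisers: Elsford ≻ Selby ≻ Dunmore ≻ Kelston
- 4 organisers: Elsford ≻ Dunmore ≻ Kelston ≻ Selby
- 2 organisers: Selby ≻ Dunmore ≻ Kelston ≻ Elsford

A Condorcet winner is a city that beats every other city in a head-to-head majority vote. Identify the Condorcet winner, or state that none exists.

Elsford

Head-to-head results (11 organisers):
Dunmore–Kelston: Dunmore 11–0.
Dunmore vs Elsford: Elsford, 9–2.
Dunmore vs Selby: 4 for Dunmore, 7 for Selby — Selby by 7–4.
Kelston–Elsford: Elsford 9–2.
Kelston vs Selby: Selby wins 7–4.
Elsford vs Selby: Elsford is ranked higher on 5+4 = 9 ballots, Selby on 2. Elsford wins 9–2.
Elsford beats each of Dunmore, Kelston, Selby — Elsford is the Condorcet winner.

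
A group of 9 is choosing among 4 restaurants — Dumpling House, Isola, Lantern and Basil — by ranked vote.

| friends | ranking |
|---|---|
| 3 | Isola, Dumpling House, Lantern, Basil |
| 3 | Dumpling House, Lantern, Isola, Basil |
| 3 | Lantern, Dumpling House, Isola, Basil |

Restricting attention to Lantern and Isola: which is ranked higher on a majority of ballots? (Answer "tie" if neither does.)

Ballots ranking Lantern above Isola: 3 + 3 = 6.
Ballots ranking Isola above Lantern: 9 − 6 = 3.
Lantern wins the head-to-head 6–3.

Lantern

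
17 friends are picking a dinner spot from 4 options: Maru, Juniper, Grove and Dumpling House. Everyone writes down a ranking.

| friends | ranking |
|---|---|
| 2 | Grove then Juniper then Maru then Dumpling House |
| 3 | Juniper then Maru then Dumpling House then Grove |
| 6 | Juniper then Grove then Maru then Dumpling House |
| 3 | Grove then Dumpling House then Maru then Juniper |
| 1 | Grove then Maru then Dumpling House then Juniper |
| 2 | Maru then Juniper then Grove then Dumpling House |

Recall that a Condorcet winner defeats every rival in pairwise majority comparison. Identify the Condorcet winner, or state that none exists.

Juniper

Pairwise majorities:
Maru vs Juniper: 3+1+2 = 6 for Maru, 11 for Juniper — Juniper by 11–6.
Maru vs Grove: Maru preferred on 3+2 = 5 ballots; Grove wins 12–5.
Maru vs Dumpling House: Maru preferred on 2+3+6+1+2 = 14 ballots; Maru wins 14–3.
Juniper vs Grove: Juniper preferred on 3+6+2 = 11 ballots; Juniper wins 11–6.
Juniper vs Dumpling House: Juniper is ranked higher on 2+3+6+2 = 13 ballots, Dumpling House on 4. Juniper wins 13–4.
Grove vs Dumpling House: Grove preferred on 2+6+3+1+2 = 14 ballots; Grove wins 14–3.
Only Juniper has no losses; Juniper is the Condorcet winner.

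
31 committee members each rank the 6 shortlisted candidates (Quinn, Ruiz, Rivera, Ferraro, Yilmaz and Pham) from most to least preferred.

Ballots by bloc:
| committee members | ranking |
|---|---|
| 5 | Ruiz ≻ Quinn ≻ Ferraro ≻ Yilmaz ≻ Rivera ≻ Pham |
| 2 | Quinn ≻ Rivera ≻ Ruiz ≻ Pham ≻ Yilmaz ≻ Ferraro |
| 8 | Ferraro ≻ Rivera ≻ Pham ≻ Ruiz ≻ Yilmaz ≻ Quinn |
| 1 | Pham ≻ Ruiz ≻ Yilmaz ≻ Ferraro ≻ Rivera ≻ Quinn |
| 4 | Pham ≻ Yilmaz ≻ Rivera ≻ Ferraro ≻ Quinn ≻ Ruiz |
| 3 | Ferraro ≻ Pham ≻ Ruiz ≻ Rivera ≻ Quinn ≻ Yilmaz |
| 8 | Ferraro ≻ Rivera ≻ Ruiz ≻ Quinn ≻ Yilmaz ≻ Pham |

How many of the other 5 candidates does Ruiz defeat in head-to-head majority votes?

Ruiz against each rival (31 committee members):
Ruiz vs Quinn: Ruiz wins 25–6.
Ruiz vs Rivera: Ruiz preferred on 5+1+3 = 9 ballots; Rivera wins 22–9.
Ruiz vs Ferraro: Ferraro, 23–8.
Ruiz–Yilmaz: Ruiz 27–4.
Ruiz–Pham: Pham 16–15.
Ruiz beats Quinn, Yilmaz; loses to Rivera, Ferraro, Pham — 2 pairwise wins.

2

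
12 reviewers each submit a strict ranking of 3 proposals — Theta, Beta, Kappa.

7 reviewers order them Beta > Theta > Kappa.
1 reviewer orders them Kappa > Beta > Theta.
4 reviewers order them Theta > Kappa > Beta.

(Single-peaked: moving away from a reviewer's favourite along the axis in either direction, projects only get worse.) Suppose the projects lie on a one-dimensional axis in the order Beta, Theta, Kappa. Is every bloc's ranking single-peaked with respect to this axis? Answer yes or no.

no

Axis positions: Beta=1, Theta=2, Kappa=3.
Bloc 1 (peak Beta at position 1): ranking walks positions 1-2-3, expanding outward from the peak — single-peaked.
Bloc 2: ranking walks positions 3-1-2; Beta is ranked above Theta even though Theta lies between Beta and the peak Kappa on the axis — preferences dip and rise again. Not single-peaked.
Bloc 3 (peak Theta at position 2): ranking walks positions 2-3-1, expanding outward from the peak — single-peaked.
Bloc 2 violates single-peakedness, so the profile is not single-peaked on this axis.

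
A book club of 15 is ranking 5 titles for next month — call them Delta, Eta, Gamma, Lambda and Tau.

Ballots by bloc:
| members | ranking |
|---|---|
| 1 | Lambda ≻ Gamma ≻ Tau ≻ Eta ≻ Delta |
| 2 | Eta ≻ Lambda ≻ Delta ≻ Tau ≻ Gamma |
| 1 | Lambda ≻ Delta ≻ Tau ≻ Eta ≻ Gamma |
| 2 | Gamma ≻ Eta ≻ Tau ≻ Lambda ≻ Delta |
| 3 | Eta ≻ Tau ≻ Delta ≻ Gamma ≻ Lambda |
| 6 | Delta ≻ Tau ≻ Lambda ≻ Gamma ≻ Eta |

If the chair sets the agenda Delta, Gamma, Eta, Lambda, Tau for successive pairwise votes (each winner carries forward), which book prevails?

Round 1: Delta vs Gamma — 12–3, Delta advances.
Round 2: Delta vs Eta — 7–8, Eta advances.
Round 3: Eta vs Lambda — 7–8, Lambda advances.
Round 4: Lambda vs Tau — 4–11, Tau advances.
Tau survives the agenda.

Tau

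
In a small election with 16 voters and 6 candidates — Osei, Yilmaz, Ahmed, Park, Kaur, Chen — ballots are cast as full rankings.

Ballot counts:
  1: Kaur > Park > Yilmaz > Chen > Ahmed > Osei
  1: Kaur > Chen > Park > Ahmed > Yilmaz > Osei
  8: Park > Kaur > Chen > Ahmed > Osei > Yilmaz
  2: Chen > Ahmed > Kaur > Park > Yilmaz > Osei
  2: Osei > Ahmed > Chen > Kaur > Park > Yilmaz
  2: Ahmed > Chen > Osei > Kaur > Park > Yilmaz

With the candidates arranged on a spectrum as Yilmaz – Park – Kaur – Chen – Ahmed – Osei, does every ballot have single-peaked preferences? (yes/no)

yes

Axis positions: Yilmaz=1, Park=2, Kaur=3, Chen=4, Ahmed=5, Osei=6.
Ballot type 1 (peak Kaur at position 3): ranking walks positions 3-2-1-4-5-6, expanding outward from the peak — single-peaked.
Ballot type 2 (peak Kaur at position 3): ranking walks positions 3-4-2-5-1-6, expanding outward from the peak — single-peaked.
Ballot type 3 (peak Park at position 2): ranking walks positions 2-3-4-5-6-1, expanding outward from the peak — single-peaked.
Ballot type 4 (peak Chen at position 4): ranking walks positions 4-5-3-2-1-6, expanding outward from the peak — single-peaked.
Ballot type 5 (peak Osei at position 6): ranking walks positions 6-5-4-3-2-1, expanding outward from the peak — single-peaked.
Ballot type 6 (peak Ahmed at position 5): ranking walks positions 5-4-6-3-2-1, expanding outward from the peak — single-peaked.
Every ranking is single-peaked on this axis.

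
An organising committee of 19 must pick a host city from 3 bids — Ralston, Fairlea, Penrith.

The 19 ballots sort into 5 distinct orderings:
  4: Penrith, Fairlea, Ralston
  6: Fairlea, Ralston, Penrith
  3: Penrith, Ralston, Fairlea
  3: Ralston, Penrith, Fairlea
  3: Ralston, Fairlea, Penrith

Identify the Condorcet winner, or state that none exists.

Pairwise majorities:
Ralston vs Fairlea: Fairlea, 10–9.
Ralston–Penrith: Ralston 12–7.
Fairlea vs Penrith: Penrith, 10–9.
Every city loses at least once (Ralston loses to Fairlea; Fairlea loses to Penrith; Penrith loses to Ralston). The majority relation contains the cycle Ralston > Penrith > Fairlea > Ralston, so there is no Condorcet winner.

none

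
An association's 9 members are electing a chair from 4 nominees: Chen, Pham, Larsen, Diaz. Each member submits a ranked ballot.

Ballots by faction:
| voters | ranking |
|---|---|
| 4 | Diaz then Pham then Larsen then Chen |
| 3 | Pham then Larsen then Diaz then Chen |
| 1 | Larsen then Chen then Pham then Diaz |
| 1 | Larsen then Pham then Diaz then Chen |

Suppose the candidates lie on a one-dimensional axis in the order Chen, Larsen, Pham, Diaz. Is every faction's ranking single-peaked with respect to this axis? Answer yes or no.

yes

Axis positions: Chen=1, Larsen=2, Pham=3, Diaz=4.
Faction 1 (peak Diaz at position 4): ranking walks positions 4-3-2-1, expanding outward from the peak — single-peaked.
Faction 2 (peak Pham at position 3): ranking walks positions 3-2-4-1, expanding outward from the peak — single-peaked.
Faction 3 (peak Larsen at position 2): ranking walks positions 2-1-3-4, expanding outward from the peak — single-peaked.
Faction 4 (peak Larsen at position 2): ranking walks positions 2-3-4-1, expanding outward from the peak — single-peaked.
Every ranking is single-peaked on this axis.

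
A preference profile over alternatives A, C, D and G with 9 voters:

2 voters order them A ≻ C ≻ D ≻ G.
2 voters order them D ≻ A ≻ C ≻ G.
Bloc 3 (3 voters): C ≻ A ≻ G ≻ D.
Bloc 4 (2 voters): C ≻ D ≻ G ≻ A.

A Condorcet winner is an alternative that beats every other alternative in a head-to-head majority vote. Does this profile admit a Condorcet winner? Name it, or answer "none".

Check each pair by majority over 9 ballots:
A vs C: C, 5–4.
A vs D: A wins 5–4.
A vs G: A wins 7–2.
C vs D: C, 7–2.
C vs G: C wins 9–0.
D vs G: D, 6–3.
C beats each of A, D, G — C is the Condorcet winner.

C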